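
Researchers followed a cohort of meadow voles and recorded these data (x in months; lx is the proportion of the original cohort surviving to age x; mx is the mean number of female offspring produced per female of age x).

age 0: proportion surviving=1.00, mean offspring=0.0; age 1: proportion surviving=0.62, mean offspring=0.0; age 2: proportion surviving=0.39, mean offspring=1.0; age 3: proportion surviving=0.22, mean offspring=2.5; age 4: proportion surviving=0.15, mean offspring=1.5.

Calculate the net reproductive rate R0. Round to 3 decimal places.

lx·mx by age: 0, 0, 0.39, 0.55, 0.225
R0 = Σ lx·mx = 1.165 → 1.165

1.165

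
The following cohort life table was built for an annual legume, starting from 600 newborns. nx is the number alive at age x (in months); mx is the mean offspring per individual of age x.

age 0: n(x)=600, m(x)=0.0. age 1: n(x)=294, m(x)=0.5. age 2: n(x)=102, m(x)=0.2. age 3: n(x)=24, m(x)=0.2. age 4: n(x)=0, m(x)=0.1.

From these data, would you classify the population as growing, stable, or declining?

lx = nx/n0 = nx/600: 1, 0.49, 0.17, 0.04, 0
R0 = Σ lx·mx = 0 + 0.245 + 0.034 + 0.008 + 0 = 0.287
R0 < 1, so the population is declining.

declining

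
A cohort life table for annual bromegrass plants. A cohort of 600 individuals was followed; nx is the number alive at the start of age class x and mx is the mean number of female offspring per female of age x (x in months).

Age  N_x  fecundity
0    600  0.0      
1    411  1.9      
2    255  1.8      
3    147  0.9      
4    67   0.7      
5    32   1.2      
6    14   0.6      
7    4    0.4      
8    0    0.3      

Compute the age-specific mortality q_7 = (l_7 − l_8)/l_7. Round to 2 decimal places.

1.00

lx = nx/n0 = nx/600: 1, 0.685, 0.425, 0.245, 0.11167…, 0.05333…, 0.02333…, 0.00667…, 0
q_7 = (l_7 − l_8) / l_7 = (0.006667… − 0) / 0.006667…
     = 0.006667… / 0.006667… = 1 → 1.00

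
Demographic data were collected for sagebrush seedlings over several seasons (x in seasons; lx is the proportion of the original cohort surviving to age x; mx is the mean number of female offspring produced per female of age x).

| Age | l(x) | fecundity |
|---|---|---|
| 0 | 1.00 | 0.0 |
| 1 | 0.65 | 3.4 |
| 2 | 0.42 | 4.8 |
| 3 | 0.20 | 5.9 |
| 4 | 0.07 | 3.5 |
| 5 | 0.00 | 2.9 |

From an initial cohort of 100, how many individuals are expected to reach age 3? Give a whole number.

Expected survivors = N0 · l_3 = 100 × 0.20 = 20 → 20

20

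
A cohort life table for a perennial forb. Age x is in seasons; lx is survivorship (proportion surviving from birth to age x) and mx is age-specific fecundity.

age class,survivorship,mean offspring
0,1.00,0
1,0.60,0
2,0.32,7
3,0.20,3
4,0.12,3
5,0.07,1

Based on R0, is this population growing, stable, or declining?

R0 = Σ lx·mx = 0 + 0 + 2.24 + 0.6 + 0.36 + 0.07 = 3.27
R0 > 1, so the population is growing.

growing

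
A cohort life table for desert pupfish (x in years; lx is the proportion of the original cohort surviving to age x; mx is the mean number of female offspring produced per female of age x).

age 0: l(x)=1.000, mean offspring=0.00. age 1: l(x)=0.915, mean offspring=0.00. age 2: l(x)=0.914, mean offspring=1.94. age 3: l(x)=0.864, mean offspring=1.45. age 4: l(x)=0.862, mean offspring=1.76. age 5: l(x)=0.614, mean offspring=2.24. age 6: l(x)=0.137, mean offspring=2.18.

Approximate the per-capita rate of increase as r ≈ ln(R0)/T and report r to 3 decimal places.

0.515

R0 = Σ lx·mx = 0 + 0 + 1.77316 + 1.2528 + 1.51712 + 1.37536 + 0.29866 = 6.2171
Σ x·lx·mx = 22.04196; T = 22.04196/6.2171 = 3.54538…
r ≈ ln(R0)/T = ln(6.2171)/3.54538… = 0.5154… → 0.515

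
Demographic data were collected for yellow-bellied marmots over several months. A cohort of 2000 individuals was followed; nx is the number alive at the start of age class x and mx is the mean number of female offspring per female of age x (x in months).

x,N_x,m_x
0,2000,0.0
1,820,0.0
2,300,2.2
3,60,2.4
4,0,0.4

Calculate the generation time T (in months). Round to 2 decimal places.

lx = nx/n0 = nx/2000: 1, 0.41, 0.15, 0.03, 0
lx·mx: 0, 0, 0.33, 0.072, 0 → R0 = 0.402
x·lx·mx: 0, 0, 0.66, 0.216, 0 → Σ = 0.876
T = 0.876 / 0.402 = 2.179104… → 2.18

2.18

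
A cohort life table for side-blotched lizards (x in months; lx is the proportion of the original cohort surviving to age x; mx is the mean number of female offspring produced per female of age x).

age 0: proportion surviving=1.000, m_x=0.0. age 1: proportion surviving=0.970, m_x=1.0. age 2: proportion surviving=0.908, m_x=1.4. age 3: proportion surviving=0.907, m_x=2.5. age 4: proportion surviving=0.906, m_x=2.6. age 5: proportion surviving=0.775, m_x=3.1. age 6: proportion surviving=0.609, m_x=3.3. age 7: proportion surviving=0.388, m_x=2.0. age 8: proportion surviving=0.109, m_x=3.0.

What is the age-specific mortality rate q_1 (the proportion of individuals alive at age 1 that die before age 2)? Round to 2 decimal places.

q_1 = (l_1 − l_2) / l_1 = (0.97 − 0.908) / 0.97
     = 0.062 / 0.97 = 0.063918… → 0.06

0.06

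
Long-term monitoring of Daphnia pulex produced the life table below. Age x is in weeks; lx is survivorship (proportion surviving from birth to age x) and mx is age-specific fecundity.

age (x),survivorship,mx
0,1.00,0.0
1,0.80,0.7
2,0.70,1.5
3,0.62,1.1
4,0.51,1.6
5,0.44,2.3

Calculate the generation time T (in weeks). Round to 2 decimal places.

lx·mx: 0, 0.56, 1.05, 0.682, 0.816, 1.012 → R0 = 4.12
x·lx·mx: 0, 0.56, 2.1, 2.046, 3.264, 5.06 → Σ = 13.03
T = 13.03 / 4.12 = 3.162621… → 3.16

3.16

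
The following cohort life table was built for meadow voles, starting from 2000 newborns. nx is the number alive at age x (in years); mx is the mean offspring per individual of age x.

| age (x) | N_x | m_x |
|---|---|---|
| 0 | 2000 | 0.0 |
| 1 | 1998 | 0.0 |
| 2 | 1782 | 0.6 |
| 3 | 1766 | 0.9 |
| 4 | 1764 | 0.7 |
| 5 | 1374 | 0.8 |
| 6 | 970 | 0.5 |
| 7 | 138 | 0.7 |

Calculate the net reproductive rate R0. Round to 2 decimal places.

lx = nx/n0 = nx/2000: 1, 0.999, 0.891, 0.883, 0.882, 0.687, 0.485, 0.069
lx·mx by age: 0, 0, 0.5346, 0.7947, 0.6174, 0.5496, 0.2425, 0.0483
R0 = Σ lx·mx = 2.7871 → 2.79

2.79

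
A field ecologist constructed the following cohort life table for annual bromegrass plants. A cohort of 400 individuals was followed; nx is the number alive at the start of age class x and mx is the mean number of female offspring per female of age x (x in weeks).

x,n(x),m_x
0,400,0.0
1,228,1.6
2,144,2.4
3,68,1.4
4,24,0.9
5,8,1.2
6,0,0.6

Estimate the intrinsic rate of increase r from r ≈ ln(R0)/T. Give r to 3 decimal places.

0.418

lx = nx/n0 = nx/400: 1, 0.57, 0.36, 0.17, 0.06, 0.02, 0
R0 = Σ lx·mx = 0 + 0.912 + 0.864 + 0.238 + 0.054 + 0.024 + 0 = 2.092
Σ x·lx·mx = 3.69; T = 3.69/2.092 = 1.76386…
r ≈ ln(R0)/T = ln(2.092)/1.76386… = 0.41847… → 0.418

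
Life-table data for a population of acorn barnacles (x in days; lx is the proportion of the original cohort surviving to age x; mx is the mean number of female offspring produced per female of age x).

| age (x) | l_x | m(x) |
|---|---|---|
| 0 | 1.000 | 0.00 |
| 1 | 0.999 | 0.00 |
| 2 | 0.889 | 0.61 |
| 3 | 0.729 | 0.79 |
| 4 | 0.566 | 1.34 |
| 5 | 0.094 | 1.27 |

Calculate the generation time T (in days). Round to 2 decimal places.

3.23

lx·mx: 0, 0, 0.54229, 0.57591, 0.75844, 0.11938 → R0 = 1.99602
x·lx·mx: 0, 0, 1.08458, 1.72773, 3.03376, 0.5969 → Σ = 6.44297
T = 6.44297 / 1.99602 = 3.227909… → 3.23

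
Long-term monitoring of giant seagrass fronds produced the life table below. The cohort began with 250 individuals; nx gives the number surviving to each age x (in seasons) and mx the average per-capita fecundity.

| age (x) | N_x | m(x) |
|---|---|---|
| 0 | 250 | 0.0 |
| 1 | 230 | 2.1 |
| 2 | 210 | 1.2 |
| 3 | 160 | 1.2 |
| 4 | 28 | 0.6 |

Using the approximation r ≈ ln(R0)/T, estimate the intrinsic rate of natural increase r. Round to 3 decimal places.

0.769

lx = nx/n0 = nx/250: 1, 0.92, 0.84, 0.64, 0.112
R0 = Σ lx·mx = 0 + 1.932 + 1.008 + 0.768 + 0.0672 = 3.7752
Σ x·lx·mx = 6.5208; T = 6.5208/3.7752 = 1.72727…
r ≈ ln(R0)/T = ln(3.7752)/1.72727… = 0.7691… → 0.769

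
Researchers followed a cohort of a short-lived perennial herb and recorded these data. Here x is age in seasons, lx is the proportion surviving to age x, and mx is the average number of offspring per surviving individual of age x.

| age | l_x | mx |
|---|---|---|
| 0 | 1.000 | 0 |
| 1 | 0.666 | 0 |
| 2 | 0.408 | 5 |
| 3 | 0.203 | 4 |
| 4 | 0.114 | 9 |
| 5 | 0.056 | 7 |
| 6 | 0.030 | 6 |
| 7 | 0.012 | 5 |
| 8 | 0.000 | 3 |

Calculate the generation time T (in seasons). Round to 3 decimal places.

lx·mx: 0, 0, 2.04, 0.812, 1.026, 0.392, 0.18, 0.06, 0 → R0 = 4.51
x·lx·mx: 0, 0, 4.08, 2.436, 4.104, 1.96, 1.08, 0.42, 0 → Σ = 14.08
T = 14.08 / 4.51 = 3.121951… → 3.122

3.122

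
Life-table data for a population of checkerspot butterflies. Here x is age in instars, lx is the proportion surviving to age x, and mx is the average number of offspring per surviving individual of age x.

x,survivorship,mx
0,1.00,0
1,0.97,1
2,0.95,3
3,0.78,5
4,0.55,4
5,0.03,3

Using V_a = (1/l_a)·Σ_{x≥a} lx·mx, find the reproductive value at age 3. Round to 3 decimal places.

7.936

lx·mx for x ≥ 3: 3.9, 2.2, 0.09 → sum = 6.19
V_3 = 6.19 / l_3 = 6.19 / 0.78 = 7.935897… → 7.936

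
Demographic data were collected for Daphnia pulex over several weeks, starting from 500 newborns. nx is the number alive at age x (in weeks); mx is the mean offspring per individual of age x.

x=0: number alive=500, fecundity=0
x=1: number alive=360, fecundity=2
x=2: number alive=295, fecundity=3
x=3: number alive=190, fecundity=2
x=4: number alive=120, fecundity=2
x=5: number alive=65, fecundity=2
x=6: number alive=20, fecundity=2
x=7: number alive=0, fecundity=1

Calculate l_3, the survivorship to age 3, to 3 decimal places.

l_3 = n_3/n_0 = 190/500 = 0.38 → 0.380

0.380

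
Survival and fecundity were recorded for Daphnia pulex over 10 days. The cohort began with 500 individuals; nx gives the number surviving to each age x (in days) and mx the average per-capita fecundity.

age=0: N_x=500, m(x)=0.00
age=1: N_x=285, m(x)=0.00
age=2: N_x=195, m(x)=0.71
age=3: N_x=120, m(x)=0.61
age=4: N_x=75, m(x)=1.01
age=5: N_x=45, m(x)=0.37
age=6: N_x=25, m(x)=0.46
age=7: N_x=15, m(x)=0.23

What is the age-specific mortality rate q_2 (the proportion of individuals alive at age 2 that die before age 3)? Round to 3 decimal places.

0.385

lx = nx/n0 = nx/500: 1, 0.57, 0.39, 0.24, 0.15, 0.09, 0.05, 0.03
q_2 = (l_2 − l_3) / l_2 = (0.39 − 0.24) / 0.39
     = 0.15 / 0.39 = 0.384615… → 0.385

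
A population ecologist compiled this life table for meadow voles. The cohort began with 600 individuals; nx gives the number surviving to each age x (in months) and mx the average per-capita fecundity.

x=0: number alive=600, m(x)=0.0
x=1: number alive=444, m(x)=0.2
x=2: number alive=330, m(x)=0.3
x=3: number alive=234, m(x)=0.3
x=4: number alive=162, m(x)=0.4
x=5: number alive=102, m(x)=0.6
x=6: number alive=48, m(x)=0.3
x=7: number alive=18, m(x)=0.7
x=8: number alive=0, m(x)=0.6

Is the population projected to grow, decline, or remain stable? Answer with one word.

declining

lx = nx/n0 = nx/600: 1, 0.74, 0.55, 0.39, 0.27, 0.17, 0.08, 0.03, 0
R0 = Σ lx·mx = 0 + 0.148 + 0.165 + 0.117 + 0.108 + 0.102 + 0.024 + 0.021 + 0 = 0.685
R0 < 1, so the population is declining.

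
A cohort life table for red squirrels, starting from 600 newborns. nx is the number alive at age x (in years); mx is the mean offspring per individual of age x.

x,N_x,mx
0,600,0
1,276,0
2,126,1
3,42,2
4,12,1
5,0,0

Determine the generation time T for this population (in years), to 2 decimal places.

2.49

lx = nx/n0 = nx/600: 1, 0.46, 0.21, 0.07, 0.02, 0
lx·mx: 0, 0, 0.21, 0.14, 0.02, 0 → R0 = 0.37
x·lx·mx: 0, 0, 0.42, 0.42, 0.08, 0 → Σ = 0.92
T = 0.92 / 0.37 = 2.486486… → 2.49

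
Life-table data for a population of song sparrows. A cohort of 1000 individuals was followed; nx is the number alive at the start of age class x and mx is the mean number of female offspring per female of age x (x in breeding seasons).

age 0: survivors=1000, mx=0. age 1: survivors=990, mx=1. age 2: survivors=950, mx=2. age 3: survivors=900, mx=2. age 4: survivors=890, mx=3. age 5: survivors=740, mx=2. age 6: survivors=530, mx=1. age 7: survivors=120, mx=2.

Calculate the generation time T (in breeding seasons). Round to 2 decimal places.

3.45

lx = nx/n0 = nx/1000: 1, 0.99, 0.95, 0.9, 0.89, 0.74, 0.53, 0.12
lx·mx: 0, 0.99, 1.9, 1.8, 2.67, 1.48, 0.53, 0.24 → R0 = 9.61
x·lx·mx: 0, 0.99, 3.8, 5.4, 10.68, 7.4, 3.18, 1.68 → Σ = 33.13
T = 33.13 / 9.61 = 3.447451… → 3.45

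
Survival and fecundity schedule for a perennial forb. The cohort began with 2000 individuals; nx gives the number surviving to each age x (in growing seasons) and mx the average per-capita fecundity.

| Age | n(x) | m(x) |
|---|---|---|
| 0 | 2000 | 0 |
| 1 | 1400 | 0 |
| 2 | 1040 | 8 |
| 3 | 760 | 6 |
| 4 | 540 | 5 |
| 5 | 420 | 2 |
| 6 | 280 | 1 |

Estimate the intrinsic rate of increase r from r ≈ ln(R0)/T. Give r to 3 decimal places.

lx = nx/n0 = nx/2000: 1, 0.7, 0.52, 0.38, 0.27, 0.21, 0.14
R0 = Σ lx·mx = 0 + 0 + 4.16 + 2.28 + 1.35 + 0.42 + 0.14 = 8.35
Σ x·lx·mx = 23.5; T = 23.5/8.35 = 2.81437…
r ≈ ln(R0)/T = ln(8.35)/2.81437… = 0.75408… → 0.754

0.754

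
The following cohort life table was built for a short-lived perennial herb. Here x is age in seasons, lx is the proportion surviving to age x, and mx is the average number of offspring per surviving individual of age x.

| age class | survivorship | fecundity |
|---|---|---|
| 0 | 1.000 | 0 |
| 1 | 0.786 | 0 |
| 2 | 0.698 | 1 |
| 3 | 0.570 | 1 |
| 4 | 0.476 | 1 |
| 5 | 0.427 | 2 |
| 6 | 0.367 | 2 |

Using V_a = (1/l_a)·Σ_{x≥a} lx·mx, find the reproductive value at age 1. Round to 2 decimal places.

lx·mx for x ≥ 1: 0, 0.698, 0.57, 0.476, 0.854, 0.734 → sum = 3.332
V_1 = 3.332 / l_1 = 3.332 / 0.786 = 4.239186… → 4.24

4.24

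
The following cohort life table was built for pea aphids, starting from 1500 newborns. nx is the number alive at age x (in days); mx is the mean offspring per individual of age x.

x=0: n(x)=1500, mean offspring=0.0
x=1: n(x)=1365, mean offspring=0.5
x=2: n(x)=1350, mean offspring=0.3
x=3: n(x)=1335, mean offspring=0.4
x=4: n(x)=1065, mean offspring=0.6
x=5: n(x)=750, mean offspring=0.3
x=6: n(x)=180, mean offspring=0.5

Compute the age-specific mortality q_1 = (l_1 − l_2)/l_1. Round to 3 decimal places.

lx = nx/n0 = nx/1500: 1, 0.91, 0.9, 0.89, 0.71, 0.5, 0.12
q_1 = (l_1 − l_2) / l_1 = (0.91 − 0.9) / 0.91
     = 0.01 / 0.91 = 0.010989… → 0.011

0.011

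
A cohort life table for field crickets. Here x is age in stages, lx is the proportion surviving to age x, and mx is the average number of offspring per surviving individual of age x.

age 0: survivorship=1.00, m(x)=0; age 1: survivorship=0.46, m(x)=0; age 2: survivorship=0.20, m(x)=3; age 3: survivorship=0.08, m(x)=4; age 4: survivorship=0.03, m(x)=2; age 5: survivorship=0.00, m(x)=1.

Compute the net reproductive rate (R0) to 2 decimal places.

0.98

lx·mx by age: 0, 0, 0.6, 0.32, 0.06, 0
R0 = Σ lx·mx = 0.98 → 0.98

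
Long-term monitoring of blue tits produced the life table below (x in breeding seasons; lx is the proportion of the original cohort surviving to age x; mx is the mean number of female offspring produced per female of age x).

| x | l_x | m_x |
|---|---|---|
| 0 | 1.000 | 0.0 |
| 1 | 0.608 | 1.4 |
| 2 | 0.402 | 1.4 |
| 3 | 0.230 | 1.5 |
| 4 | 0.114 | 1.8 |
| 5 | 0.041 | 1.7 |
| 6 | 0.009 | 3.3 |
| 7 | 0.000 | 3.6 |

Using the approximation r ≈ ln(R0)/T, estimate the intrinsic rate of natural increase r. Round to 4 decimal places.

R0 = Σ lx·mx = 0 + 0.8512 + 0.5628 + 0.345 + 0.2052 + 0.0697 + 0.0297 + 0 = 2.0636
Σ x·lx·mx = 4.3593; T = 4.3593/2.0636 = 2.11247…
r ≈ ln(R0)/T = ln(2.0636)/2.11247… = 0.34294… → 0.3429

0.3429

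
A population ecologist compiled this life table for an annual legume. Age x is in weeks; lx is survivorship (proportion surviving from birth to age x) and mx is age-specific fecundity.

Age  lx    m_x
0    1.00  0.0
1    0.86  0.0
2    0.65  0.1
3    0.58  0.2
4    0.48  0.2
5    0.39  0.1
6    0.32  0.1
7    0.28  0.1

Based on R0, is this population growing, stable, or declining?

declining

R0 = Σ lx·mx = 0 + 0 + 0.065 + 0.116 + 0.096 + 0.039 + 0.032 + 0.028 = 0.376
R0 < 1, so the population is declining.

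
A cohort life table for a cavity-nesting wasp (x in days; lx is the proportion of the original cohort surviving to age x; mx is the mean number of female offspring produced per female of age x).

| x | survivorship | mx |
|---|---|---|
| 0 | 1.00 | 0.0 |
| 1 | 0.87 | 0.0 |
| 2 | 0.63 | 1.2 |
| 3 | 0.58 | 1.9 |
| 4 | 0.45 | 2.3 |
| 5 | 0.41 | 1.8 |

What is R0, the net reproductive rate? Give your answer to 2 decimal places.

lx·mx by age: 0, 0, 0.756, 1.102, 1.035, 0.738
R0 = Σ lx·mx = 3.631 → 3.63

3.63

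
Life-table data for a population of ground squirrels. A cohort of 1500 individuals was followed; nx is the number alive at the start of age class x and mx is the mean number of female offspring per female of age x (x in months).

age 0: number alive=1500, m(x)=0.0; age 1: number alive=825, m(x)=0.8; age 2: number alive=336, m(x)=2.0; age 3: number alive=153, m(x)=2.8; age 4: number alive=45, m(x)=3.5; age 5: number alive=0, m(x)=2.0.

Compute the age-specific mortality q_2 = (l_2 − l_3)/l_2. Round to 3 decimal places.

0.545

lx = nx/n0 = nx/1500: 1, 0.55, 0.224, 0.102, 0.03, 0
q_2 = (l_2 − l_3) / l_2 = (0.224 − 0.102) / 0.224
     = 0.122 / 0.224 = 0.544643… → 0.545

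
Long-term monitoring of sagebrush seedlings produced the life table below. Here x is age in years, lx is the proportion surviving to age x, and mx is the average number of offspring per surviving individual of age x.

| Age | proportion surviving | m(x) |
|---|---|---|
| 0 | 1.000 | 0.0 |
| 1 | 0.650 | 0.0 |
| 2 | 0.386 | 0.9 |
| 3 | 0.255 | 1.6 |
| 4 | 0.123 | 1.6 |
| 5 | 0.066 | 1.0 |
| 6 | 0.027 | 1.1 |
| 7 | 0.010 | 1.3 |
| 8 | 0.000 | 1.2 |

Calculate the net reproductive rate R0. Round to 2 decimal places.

1.06

lx·mx by age: 0, 0, 0.3474, 0.408, 0.1968, 0.066, 0.0297, 0.013, 0
R0 = Σ lx·mx = 1.0609 → 1.06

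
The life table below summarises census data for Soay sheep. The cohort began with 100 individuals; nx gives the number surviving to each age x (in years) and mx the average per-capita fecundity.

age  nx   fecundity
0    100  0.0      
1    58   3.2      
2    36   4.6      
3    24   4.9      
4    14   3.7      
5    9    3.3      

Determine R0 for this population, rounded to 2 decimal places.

5.50

lx = nx/n0 = nx/100: 1, 0.58, 0.36, 0.24, 0.14, 0.09
lx·mx by age: 0, 1.856, 1.656, 1.176, 0.518, 0.297
R0 = Σ lx·mx = 5.503 → 5.50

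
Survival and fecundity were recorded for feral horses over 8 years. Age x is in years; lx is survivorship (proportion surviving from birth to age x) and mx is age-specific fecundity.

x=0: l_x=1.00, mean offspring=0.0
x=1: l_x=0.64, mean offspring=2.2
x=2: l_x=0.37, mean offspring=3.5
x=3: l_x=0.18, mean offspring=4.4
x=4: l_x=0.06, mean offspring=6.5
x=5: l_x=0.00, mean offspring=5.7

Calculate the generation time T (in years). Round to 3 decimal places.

lx·mx: 0, 1.408, 1.295, 0.792, 0.39, 0 → R0 = 3.885
x·lx·mx: 0, 1.408, 2.59, 2.376, 1.56, 0 → Σ = 7.934
T = 7.934 / 3.885 = 2.042214… → 2.042

2.042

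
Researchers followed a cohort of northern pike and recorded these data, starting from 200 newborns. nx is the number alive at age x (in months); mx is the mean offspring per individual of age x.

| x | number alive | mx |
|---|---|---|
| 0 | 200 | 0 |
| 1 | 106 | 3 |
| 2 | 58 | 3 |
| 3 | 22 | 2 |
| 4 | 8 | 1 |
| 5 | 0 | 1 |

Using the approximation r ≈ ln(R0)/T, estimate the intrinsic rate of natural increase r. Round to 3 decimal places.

0.656

lx = nx/n0 = nx/200: 1, 0.53, 0.29, 0.11, 0.04, 0
R0 = Σ lx·mx = 0 + 1.59 + 0.87 + 0.22 + 0.04 + 0 = 2.72
Σ x·lx·mx = 4.15; T = 4.15/2.72 = 1.52574…
r ≈ ln(R0)/T = ln(2.72)/1.52574… = 0.65584… → 0.656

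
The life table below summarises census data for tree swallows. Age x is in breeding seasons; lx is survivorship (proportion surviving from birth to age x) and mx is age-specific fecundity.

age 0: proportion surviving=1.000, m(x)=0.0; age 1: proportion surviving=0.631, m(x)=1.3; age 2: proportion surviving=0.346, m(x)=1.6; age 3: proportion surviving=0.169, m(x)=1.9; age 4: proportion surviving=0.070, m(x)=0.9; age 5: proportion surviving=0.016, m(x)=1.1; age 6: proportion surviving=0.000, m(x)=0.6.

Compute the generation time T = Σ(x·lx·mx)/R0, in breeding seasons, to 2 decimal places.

lx·mx: 0, 0.8203, 0.5536, 0.3211, 0.063, 0.0176, 0 → R0 = 1.7756
x·lx·mx: 0, 0.8203, 1.1072, 0.9633, 0.252, 0.088, 0 → Σ = 3.2308
T = 3.2308 / 1.7756 = 1.819554… → 1.82

1.82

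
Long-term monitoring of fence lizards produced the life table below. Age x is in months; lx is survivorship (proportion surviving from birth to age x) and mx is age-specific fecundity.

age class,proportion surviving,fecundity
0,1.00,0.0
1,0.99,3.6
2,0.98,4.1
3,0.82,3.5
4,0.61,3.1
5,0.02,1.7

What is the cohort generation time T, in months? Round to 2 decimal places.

lx·mx: 0, 3.564, 4.018, 2.87, 1.891, 0.034 → R0 = 12.377
x·lx·mx: 0, 3.564, 8.036, 8.61, 7.564, 0.17 → Σ = 27.944
T = 27.944 / 12.377 = 2.257736… → 2.26

2.26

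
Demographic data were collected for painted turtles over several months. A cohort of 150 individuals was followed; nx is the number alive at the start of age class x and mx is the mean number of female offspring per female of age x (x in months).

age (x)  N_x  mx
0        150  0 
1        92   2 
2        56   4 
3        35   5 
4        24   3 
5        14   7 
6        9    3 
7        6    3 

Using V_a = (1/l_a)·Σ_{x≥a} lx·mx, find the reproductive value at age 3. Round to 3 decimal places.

lx = nx/n0 = nx/150: 1, 0.61333…, 0.37333…, 0.23333…, 0.16, 0.09333…, 0.06, 0.04
lx·mx for x ≥ 3: 1.166667…, 0.48, 0.653333…, 0.18, 0.12 → sum = 2.6…
V_3 = 2.6… / l_3 = 2.6… / 0.233333… = 11.142857… → 11.143

11.143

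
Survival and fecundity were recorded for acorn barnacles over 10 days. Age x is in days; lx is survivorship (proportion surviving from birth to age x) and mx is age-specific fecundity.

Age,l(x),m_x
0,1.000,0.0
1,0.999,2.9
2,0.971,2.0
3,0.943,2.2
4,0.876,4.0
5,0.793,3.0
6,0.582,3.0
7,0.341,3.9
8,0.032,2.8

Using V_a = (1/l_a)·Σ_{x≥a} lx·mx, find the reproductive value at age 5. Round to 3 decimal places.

6.992

lx·mx for x ≥ 5: 2.379, 1.746, 1.3299, 0.0896 → sum = 5.5445
V_5 = 5.5445 / l_5 = 5.5445 / 0.793 = 6.991803… → 6.992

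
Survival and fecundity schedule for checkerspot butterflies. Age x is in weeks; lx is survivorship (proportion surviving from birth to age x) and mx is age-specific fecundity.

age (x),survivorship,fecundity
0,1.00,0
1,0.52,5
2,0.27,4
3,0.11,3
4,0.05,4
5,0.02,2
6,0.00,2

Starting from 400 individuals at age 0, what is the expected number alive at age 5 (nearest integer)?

8

Expected survivors = N0 · l_5 = 400 × 0.02 = 8 → 8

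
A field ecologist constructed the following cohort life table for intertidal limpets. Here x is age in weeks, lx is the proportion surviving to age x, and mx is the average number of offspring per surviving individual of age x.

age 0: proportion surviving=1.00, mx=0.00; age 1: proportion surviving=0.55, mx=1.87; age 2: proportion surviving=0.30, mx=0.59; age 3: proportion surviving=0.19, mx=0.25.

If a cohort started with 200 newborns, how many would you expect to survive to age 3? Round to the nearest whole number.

38

Expected survivors = N0 · l_3 = 200 × 0.19 = 38 → 38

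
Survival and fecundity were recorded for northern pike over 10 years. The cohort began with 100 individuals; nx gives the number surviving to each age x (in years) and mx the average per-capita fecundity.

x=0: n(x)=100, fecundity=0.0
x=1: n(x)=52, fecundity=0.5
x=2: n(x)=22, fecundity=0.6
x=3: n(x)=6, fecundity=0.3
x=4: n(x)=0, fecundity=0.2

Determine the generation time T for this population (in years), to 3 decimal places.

lx = nx/n0 = nx/100: 1, 0.52, 0.22, 0.06, 0
lx·mx: 0, 0.26, 0.132, 0.018, 0 → R0 = 0.41
x·lx·mx: 0, 0.26, 0.264, 0.054, 0 → Σ = 0.578
T = 0.578 / 0.41 = 1.409756… → 1.410

1.410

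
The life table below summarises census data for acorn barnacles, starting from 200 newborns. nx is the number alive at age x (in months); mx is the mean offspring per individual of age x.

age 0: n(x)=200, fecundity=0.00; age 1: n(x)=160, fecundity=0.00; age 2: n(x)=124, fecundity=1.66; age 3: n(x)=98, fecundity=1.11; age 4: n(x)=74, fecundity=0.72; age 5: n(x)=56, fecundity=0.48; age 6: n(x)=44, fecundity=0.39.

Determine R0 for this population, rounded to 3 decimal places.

lx = nx/n0 = nx/200: 1, 0.8, 0.62, 0.49, 0.37, 0.28, 0.22
lx·mx by age: 0, 0, 1.0292, 0.5439, 0.2664, 0.1344, 0.0858
R0 = Σ lx·mx = 2.0597 → 2.060

2.060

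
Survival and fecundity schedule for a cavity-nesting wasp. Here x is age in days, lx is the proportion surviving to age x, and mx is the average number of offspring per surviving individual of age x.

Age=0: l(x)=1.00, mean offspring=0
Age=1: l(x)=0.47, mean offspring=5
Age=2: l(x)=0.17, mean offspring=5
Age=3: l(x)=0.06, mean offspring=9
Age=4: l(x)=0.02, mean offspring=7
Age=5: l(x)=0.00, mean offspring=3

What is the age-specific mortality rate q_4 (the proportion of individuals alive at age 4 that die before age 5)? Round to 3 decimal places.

q_4 = (l_4 − l_5) / l_4 = (0.02 − 0) / 0.02
     = 0.02 / 0.02 = 1 → 1.000

1.000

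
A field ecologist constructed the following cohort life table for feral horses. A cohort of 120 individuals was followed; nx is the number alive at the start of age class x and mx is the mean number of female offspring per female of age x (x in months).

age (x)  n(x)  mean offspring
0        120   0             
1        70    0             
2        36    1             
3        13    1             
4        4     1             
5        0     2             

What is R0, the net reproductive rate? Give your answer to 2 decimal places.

lx = nx/n0 = nx/120: 1, 0.58333…, 0.3, 0.10833…, 0.03333…, 0
lx·mx by age: 0, 0, 0.3, 0.108333…, 0.033333…, 0
R0 = Σ lx·mx = 0.441667… → 0.44

0.44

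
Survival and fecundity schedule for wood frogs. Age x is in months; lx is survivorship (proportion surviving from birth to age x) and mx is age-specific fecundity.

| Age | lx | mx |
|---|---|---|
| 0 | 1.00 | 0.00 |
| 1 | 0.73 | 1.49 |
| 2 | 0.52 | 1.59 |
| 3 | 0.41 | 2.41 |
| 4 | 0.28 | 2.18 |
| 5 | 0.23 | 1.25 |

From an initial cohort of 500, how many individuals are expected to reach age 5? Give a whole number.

Expected survivors = N0 · l_5 = 500 × 0.23 = 115 → 115

115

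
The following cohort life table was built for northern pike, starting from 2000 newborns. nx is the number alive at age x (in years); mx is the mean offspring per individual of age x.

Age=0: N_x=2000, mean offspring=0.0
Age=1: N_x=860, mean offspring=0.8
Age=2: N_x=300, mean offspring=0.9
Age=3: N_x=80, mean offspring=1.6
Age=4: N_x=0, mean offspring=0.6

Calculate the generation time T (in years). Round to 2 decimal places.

lx = nx/n0 = nx/2000: 1, 0.43, 0.15, 0.04, 0
lx·mx: 0, 0.344, 0.135, 0.064, 0 → R0 = 0.543
x·lx·mx: 0, 0.344, 0.27, 0.192, 0 → Σ = 0.806
T = 0.806 / 0.543 = 1.484346… → 1.48

1.48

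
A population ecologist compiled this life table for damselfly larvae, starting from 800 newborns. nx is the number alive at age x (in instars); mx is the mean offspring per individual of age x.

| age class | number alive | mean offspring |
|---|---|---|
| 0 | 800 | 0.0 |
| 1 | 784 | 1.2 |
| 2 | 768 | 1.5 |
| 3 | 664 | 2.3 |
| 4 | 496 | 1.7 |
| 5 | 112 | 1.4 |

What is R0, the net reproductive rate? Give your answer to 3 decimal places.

lx = nx/n0 = nx/800: 1, 0.98, 0.96, 0.83, 0.62, 0.14
lx·mx by age: 0, 1.176, 1.44, 1.909, 1.054, 0.196
R0 = Σ lx·mx = 5.775 → 5.775

5.775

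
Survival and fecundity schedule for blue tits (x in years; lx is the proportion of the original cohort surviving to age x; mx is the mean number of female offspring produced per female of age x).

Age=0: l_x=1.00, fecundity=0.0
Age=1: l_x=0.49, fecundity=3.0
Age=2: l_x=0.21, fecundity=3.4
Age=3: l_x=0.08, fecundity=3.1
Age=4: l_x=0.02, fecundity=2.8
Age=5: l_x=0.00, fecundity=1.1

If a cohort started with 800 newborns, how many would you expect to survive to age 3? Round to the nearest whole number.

64

Expected survivors = N0 · l_3 = 800 × 0.08 = 64 → 64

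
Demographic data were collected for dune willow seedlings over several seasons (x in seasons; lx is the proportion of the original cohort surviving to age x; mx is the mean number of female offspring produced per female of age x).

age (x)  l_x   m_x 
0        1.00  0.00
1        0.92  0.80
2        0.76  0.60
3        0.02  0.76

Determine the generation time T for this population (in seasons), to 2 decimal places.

lx·mx: 0, 0.736, 0.456, 0.0152 → R0 = 1.2072
x·lx·mx: 0, 0.736, 0.912, 0.0456 → Σ = 1.6936
T = 1.6936 / 1.2072 = 1.402916… → 1.40

1.40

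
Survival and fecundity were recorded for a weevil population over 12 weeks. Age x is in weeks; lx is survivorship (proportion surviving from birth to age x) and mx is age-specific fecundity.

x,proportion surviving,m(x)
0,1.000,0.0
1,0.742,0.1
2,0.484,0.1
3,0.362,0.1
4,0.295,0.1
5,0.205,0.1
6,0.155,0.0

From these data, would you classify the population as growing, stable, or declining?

declining

R0 = Σ lx·mx = 0 + 0.0742 + 0.0484 + 0.0362 + 0.0295 + 0.0205 + 0 = 0.2088
R0 < 1, so the population is declining.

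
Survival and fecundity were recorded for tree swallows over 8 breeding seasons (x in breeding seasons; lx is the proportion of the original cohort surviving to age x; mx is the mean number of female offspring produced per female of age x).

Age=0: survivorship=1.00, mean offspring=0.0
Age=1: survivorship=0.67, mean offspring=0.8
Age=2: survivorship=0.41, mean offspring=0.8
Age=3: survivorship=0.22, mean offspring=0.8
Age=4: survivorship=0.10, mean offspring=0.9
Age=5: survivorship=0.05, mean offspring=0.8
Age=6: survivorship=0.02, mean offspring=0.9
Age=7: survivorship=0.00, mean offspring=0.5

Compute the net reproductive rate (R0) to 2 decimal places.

1.19

lx·mx by age: 0, 0.536, 0.328, 0.176, 0.09, 0.04, 0.018, 0
R0 = Σ lx·mx = 1.188 → 1.19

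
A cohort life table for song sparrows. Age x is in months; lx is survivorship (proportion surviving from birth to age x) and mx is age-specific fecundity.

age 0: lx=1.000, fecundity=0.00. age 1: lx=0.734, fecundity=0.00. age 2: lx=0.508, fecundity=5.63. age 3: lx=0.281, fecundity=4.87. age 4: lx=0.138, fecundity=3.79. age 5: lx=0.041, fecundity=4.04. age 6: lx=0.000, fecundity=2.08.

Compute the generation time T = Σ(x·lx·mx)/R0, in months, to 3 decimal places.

lx·mx: 0, 0, 2.86004, 1.36847, 0.52302, 0.16564, 0 → R0 = 4.91717
x·lx·mx: 0, 0, 5.72008, 4.10541, 2.09208, 0.8282, 0 → Σ = 12.74577
T = 12.74577 / 4.91717 = 2.592095… → 2.592

2.592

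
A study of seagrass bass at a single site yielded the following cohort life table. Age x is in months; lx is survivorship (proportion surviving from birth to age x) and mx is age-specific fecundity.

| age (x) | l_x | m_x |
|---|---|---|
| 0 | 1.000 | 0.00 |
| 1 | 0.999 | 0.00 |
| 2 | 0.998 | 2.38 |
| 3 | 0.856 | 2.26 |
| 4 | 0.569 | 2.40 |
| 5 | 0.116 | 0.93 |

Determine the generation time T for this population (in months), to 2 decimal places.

lx·mx: 0, 0, 2.37524, 1.93456, 1.3656, 0.10788 → R0 = 5.78328
x·lx·mx: 0, 0, 4.75048, 5.80368, 5.4624, 0.5394 → Σ = 16.55596
T = 16.55596 / 5.78328 = 2.862728… → 2.86

2.86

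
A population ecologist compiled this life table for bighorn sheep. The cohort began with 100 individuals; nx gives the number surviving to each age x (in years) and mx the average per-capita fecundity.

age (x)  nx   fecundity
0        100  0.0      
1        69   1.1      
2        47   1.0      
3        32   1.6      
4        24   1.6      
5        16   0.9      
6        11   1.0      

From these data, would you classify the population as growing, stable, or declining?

growing

lx = nx/n0 = nx/100: 1, 0.69, 0.47, 0.32, 0.24, 0.16, 0.11
R0 = Σ lx·mx = 0 + 0.759 + 0.47 + 0.512 + 0.384 + 0.144 + 0.11 = 2.379
R0 > 1, so the population is growing.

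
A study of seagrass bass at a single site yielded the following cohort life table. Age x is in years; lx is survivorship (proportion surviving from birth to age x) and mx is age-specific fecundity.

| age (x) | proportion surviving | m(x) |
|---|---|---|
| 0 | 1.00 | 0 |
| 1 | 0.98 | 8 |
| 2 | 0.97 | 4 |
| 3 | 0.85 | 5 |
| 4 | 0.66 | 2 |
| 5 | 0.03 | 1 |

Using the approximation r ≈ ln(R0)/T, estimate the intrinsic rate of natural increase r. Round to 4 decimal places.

1.4622

R0 = Σ lx·mx = 0 + 7.84 + 3.88 + 4.25 + 1.32 + 0.03 = 17.32
Σ x·lx·mx = 33.78; T = 33.78/17.32 = 1.95035…
r ≈ ln(R0)/T = ln(17.32)/1.95035… = 1.462234… → 1.4622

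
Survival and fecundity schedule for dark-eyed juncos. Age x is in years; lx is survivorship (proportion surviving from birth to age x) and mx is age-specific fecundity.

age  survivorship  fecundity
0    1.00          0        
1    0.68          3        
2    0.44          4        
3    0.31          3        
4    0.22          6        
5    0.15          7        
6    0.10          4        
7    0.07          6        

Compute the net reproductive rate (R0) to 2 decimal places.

lx·mx by age: 0, 2.04, 1.76, 0.93, 1.32, 1.05, 0.4, 0.42
R0 = Σ lx·mx = 7.92 → 7.92

7.92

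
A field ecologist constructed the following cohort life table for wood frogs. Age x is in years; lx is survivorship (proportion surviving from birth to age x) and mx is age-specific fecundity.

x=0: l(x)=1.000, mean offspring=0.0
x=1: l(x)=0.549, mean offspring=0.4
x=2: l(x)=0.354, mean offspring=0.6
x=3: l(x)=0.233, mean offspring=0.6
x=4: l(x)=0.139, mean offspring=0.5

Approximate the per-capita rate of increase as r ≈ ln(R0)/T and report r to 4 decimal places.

-0.2123

R0 = Σ lx·mx = 0 + 0.2196 + 0.2124 + 0.1398 + 0.0695 = 0.6413
Σ x·lx·mx = 1.3418; T = 1.3418/0.6413 = 2.09231…
r ≈ ln(R0)/T = ln(0.6413)/2.09231… = -0.212329… → -0.2123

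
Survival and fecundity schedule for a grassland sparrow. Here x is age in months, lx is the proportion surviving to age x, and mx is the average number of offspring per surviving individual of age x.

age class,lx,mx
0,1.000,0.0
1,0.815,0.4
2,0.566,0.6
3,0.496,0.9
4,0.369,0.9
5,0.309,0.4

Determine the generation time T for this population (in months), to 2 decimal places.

lx·mx: 0, 0.326, 0.3396, 0.4464, 0.3321, 0.1236 → R0 = 1.5677
x·lx·mx: 0, 0.326, 0.6792, 1.3392, 1.3284, 0.618 → Σ = 4.2908
T = 4.2908 / 1.5677 = 2.737003… → 2.74

2.74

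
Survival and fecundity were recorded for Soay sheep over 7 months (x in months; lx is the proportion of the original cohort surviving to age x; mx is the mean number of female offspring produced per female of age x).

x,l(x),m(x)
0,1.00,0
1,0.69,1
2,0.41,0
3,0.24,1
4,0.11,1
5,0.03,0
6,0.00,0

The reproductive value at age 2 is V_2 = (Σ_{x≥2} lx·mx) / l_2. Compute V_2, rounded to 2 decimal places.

lx·mx for x ≥ 2: 0, 0.24, 0.11, 0, 0 → sum = 0.35
V_2 = 0.35 / l_2 = 0.35 / 0.41 = 0.853659… → 0.85

0.85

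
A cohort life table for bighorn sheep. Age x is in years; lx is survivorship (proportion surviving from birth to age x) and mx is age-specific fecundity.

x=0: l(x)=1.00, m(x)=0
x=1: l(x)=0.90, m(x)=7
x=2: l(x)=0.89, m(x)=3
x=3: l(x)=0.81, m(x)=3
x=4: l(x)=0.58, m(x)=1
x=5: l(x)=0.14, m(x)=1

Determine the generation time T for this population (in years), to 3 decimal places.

1.811

lx·mx: 0, 6.3, 2.67, 2.43, 0.58, 0.14 → R0 = 12.12
x·lx·mx: 0, 6.3, 5.34, 7.29, 2.32, 0.7 → Σ = 21.95
T = 21.95 / 12.12 = 1.811056… → 1.811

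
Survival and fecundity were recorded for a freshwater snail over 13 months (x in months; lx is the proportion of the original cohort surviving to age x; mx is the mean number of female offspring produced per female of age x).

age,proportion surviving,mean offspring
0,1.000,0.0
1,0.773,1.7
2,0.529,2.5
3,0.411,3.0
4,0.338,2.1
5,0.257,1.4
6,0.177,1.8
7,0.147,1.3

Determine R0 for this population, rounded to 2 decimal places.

5.45

lx·mx by age: 0, 1.3141, 1.3225, 1.233, 0.7098, 0.3598, 0.3186, 0.1911
R0 = Σ lx·mx = 5.4489 → 5.45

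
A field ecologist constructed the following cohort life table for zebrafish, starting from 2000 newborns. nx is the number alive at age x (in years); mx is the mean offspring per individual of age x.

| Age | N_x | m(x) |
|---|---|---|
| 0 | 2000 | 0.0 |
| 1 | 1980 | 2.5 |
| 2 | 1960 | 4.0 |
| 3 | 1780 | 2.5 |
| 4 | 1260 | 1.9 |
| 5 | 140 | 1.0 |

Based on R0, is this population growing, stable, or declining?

growing

lx = nx/n0 = nx/2000: 1, 0.99, 0.98, 0.89, 0.63, 0.07
R0 = Σ lx·mx = 0 + 2.475 + 3.92 + 2.225 + 1.197 + 0.07 = 9.887
R0 > 1, so the population is growing.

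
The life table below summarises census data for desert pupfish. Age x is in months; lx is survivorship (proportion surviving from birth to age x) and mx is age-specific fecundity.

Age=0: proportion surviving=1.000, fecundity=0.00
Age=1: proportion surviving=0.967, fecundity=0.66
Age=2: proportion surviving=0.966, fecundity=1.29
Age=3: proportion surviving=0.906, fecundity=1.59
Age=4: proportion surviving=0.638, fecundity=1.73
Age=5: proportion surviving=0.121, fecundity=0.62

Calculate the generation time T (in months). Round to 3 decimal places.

lx·mx: 0, 0.63822, 1.24614, 1.44054, 1.10374, 0.07502 → R0 = 4.50366
x·lx·mx: 0, 0.63822, 2.49228, 4.32162, 4.41496, 0.3751 → Σ = 12.24218
T = 12.24218 / 4.50366 = 2.718274… → 2.718

2.718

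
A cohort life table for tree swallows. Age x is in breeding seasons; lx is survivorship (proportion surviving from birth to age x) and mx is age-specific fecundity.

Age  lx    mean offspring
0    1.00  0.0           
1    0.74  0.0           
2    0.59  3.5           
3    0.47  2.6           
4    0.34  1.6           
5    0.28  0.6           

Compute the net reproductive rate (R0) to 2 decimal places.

4.00

lx·mx by age: 0, 0, 2.065, 1.222, 0.544, 0.168
R0 = Σ lx·mx = 3.999 → 4.00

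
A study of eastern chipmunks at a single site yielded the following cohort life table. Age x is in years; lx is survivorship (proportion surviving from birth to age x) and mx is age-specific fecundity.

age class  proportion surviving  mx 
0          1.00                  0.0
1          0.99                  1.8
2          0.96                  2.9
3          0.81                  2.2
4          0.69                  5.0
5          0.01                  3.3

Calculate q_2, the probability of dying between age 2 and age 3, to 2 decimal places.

0.16

q_2 = (l_2 − l_3) / l_2 = (0.96 − 0.81) / 0.96
     = 0.15 / 0.96 = 0.15625 → 0.16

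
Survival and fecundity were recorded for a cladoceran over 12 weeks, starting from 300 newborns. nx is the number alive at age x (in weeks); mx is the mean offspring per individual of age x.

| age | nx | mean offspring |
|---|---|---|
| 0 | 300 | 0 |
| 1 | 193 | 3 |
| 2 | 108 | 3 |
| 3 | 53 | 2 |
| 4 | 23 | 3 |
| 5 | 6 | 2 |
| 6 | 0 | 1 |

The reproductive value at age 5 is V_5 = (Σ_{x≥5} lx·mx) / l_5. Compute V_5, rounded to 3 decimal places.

lx = nx/n0 = nx/300: 1, 0.64333…, 0.36, 0.17667…, 0.07667…, 0.02, 0
lx·mx for x ≥ 5: 0.04, 0 → sum = 0.04
V_5 = 0.04 / l_5 = 0.04 / 0.02 = 2 → 2.000

2.000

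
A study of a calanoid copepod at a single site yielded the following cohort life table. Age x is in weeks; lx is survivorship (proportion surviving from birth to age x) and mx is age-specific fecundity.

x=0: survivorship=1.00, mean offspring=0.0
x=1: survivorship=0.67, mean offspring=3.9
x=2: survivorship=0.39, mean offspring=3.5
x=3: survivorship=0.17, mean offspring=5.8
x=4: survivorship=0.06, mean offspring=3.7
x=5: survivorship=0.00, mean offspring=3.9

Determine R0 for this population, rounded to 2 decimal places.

lx·mx by age: 0, 2.613, 1.365, 0.986, 0.222, 0
R0 = Σ lx·mx = 5.186 → 5.19

5.19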